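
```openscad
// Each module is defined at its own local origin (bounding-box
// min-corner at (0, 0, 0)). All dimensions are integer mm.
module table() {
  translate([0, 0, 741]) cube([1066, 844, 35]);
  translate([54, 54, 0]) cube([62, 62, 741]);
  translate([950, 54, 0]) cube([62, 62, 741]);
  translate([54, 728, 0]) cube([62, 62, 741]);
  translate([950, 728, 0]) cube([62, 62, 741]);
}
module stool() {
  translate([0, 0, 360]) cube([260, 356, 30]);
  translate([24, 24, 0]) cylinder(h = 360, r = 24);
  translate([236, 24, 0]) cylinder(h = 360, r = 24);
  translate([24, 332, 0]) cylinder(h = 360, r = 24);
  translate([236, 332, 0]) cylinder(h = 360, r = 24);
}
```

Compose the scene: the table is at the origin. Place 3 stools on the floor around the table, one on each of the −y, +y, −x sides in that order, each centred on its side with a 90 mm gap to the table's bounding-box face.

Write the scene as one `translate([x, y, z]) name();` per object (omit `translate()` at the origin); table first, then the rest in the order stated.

table();
translate([403, -446, 0]) stool();
translate([403, 934, 0]) stool();
translate([-350, 244, 0]) stool();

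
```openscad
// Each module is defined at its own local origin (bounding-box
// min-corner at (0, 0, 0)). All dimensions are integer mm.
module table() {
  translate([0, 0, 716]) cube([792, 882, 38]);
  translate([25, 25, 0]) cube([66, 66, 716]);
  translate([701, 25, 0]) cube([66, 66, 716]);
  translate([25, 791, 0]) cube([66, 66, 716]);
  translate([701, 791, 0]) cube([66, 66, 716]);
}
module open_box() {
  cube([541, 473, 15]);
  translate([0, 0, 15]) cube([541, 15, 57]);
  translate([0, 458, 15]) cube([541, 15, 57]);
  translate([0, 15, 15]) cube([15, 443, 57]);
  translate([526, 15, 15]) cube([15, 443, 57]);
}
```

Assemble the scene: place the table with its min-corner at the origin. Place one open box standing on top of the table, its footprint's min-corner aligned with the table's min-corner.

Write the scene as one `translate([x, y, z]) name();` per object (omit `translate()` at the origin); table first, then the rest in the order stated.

table();
translate([0, 0, 754]) open_box();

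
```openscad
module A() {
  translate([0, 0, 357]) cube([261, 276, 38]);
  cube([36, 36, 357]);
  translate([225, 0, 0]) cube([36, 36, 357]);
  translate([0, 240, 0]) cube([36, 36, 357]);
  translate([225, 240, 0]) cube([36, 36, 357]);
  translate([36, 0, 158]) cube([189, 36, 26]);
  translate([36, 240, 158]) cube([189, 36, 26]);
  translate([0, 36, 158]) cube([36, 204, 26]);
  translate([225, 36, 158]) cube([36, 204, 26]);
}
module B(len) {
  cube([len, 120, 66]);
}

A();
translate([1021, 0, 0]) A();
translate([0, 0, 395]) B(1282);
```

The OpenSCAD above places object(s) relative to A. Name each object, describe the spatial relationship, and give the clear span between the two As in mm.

A is a stool. B is a beam. A beam spans the tops of two stools. The clear span between the two stools is 760 mm.

Second stool starts at x = 1021; first ends at x = 261; clear span = 1021 − 261 = 760 mm.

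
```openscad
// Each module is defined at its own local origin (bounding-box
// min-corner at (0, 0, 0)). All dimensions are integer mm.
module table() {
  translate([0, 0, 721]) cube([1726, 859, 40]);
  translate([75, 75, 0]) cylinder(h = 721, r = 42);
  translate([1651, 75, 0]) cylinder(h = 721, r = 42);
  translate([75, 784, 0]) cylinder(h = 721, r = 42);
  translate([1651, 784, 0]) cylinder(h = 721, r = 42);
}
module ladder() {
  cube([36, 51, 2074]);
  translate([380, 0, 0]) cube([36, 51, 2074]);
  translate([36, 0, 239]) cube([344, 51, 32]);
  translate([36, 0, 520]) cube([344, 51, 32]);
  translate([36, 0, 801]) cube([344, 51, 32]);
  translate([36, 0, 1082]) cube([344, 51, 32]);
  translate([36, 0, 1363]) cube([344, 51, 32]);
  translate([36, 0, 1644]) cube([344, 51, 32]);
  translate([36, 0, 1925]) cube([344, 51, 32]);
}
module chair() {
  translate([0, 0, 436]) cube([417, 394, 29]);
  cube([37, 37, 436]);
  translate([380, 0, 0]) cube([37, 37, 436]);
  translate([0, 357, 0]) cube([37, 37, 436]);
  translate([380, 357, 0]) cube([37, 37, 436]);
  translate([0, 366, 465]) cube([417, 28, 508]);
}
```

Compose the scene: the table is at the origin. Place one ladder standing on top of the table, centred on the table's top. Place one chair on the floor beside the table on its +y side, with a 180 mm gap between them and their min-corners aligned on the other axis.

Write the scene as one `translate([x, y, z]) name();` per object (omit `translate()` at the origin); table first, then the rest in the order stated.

table();
translate([655, 404, 761]) ladder();
translate([0, 1039, 0]) chair();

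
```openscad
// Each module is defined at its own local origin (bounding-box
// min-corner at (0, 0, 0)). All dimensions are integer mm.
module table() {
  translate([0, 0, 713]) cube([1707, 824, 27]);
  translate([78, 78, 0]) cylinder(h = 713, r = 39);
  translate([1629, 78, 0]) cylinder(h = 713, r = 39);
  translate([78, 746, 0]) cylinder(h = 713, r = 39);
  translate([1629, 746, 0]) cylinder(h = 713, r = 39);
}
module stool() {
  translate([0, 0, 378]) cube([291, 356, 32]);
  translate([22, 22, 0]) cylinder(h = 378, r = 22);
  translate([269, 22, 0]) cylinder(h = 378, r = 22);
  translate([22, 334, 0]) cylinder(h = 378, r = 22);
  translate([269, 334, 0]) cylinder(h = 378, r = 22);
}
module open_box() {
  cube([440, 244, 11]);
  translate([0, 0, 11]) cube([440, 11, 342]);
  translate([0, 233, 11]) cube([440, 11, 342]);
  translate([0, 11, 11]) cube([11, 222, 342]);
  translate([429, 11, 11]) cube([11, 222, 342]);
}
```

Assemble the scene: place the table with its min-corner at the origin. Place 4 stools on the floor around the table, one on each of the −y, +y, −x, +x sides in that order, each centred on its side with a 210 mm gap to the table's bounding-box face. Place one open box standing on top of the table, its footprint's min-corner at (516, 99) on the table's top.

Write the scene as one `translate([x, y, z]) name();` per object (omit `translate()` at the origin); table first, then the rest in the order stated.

table();
translate([708, -566, 0]) stool();
translate([708, 1034, 0]) stool();
translate([-501, 234, 0]) stool();
translate([1917, 234, 0]) stool();
translate([516, 99, 740]) open_box();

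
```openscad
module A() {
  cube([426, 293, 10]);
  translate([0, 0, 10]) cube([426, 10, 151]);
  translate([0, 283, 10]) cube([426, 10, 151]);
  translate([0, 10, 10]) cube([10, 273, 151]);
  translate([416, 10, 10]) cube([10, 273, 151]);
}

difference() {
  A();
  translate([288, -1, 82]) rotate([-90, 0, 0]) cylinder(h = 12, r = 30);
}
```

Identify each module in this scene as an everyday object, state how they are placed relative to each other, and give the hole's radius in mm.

A is an open box. The open box has a circular hole through its front wall. The hole's radius is 30 mm.

The subtracted cylinder has r = 30 mm.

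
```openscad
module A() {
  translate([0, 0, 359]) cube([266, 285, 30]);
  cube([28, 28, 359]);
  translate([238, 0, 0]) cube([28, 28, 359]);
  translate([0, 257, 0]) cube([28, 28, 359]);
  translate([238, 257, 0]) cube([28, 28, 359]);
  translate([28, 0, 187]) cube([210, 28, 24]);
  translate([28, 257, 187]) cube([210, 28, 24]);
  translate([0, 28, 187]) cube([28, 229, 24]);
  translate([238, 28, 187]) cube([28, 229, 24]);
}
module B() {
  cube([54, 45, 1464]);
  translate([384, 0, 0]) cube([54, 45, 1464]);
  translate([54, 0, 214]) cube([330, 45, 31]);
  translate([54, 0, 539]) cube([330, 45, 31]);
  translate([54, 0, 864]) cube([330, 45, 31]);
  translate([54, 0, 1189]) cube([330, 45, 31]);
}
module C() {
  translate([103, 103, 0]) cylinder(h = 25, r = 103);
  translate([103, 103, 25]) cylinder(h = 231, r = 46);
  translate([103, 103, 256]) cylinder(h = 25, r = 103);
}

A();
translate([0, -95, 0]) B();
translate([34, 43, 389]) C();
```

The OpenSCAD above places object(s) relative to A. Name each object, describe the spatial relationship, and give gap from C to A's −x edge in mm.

The spool's min-x is at 34; the stool's min-x is 0; gap = 34 mm.

A is a stool. B is a ladder. C is a spool. The ladder is on the floor beside the stool on its −y side. The spool is on top of the stool. The gap from the spool to the stool's −x edge is 34 mm.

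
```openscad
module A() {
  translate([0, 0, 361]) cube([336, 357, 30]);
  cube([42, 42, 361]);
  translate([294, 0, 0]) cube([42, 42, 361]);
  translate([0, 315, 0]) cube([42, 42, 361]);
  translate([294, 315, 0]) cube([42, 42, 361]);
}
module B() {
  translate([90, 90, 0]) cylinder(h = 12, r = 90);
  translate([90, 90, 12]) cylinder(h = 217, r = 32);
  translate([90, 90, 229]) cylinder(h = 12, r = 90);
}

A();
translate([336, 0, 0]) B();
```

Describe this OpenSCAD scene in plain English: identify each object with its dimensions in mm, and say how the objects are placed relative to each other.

A is a four-legged stool. The seat is 336×357 mm, 30 mm thick, top at z = 391 mm. It stands on four square legs, each 42×42 mm in cross-section, from z = 0 to the seat underside, each flush with a corner of the seat.

B is a spool: two coaxial disc flanges of radius 90 mm and thickness 12 mm, joined by a core cylinder of radius 32 mm and height 217 mm. The lower flange rests on z = 0 and the three cylinders share a vertical axis.

The spool is against the stool's +x side, with their −y faces flush.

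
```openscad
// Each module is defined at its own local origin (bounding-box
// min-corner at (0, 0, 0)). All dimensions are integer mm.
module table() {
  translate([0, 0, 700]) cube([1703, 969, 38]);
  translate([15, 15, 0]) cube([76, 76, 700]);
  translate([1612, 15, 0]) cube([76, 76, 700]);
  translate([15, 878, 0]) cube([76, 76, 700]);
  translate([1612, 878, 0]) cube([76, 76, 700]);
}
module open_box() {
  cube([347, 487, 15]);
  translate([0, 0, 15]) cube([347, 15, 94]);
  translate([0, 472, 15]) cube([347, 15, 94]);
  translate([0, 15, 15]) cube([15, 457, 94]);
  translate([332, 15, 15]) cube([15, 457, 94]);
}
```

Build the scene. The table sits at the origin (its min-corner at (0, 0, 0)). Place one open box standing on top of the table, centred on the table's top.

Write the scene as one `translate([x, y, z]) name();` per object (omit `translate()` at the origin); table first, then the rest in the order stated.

table();
translate([678, 241, 738]) open_box();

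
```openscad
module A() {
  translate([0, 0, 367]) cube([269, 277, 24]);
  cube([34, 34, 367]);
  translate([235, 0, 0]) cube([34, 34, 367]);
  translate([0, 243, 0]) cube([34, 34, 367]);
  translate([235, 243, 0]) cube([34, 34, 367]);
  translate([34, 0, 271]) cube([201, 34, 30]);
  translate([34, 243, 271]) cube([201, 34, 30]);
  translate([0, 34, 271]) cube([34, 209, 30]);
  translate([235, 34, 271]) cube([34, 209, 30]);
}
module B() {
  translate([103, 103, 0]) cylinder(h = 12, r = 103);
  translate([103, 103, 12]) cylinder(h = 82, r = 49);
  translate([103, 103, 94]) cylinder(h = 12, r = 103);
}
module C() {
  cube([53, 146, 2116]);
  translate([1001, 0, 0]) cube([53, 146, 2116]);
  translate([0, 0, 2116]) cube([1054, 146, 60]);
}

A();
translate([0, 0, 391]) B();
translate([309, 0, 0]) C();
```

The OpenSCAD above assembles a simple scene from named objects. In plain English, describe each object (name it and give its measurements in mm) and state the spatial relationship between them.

A is a four-legged stool. The seat is 269×277 mm, 24 mm thick, top at z = 391 mm. It stands on four square legs, each 34×34 mm in cross-section, from z = 0 to the seat underside, each flush with a corner of the seat. Four stretchers, 34 mm wide and 30 mm tall, connect adjacent legs with their undersides at z = 271 mm, each running between the inner faces of the legs it joins and aligned with the legs' outer faces on the other axis.

B is a spool: two coaxial disc flanges of radius 103 mm and thickness 12 mm, joined by a core cylinder of radius 49 mm and height 82 mm. The lower flange rests on z = 0 and the three cylinders share a vertical axis.

C is a rectangular door frame: two vertical jambs of 53×146 mm section, 2116 mm tall, with a clear opening 948 mm wide between their inner faces. A header 60 mm tall and 146 mm deep lies on top of the jambs and spans the full outside width.

The spool is on top of the stool. The door frame is on the floor beside the stool on its +x side.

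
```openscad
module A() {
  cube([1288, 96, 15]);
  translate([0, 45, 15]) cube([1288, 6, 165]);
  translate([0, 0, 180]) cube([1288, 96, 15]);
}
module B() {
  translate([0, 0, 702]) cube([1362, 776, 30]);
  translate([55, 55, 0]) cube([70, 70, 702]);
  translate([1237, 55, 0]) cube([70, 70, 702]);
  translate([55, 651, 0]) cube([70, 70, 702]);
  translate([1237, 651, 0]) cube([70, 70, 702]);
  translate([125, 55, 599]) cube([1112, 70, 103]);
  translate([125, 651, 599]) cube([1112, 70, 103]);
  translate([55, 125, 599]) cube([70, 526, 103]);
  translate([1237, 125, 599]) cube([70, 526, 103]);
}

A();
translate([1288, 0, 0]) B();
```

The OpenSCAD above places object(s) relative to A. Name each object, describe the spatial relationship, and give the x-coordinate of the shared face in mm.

The I-beam's +x face and the table's −x face are both at x = 1288 mm.

A is an I-beam. B is a table. The table is against the I-beam's +x side, with their −y faces flush. The x-coordinate of the shared face is 1288 mm.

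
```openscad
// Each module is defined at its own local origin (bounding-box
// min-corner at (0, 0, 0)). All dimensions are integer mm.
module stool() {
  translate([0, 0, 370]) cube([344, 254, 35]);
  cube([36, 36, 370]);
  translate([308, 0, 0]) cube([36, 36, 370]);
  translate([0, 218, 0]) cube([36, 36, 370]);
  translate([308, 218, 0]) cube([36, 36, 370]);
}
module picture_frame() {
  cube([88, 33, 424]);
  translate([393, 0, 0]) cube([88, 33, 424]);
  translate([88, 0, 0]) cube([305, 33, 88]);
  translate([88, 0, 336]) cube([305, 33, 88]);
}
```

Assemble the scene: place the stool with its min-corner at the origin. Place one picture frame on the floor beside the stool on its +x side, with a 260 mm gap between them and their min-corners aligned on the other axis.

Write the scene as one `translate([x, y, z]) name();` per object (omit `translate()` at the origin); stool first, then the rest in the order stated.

stool();
translate([604, 0, 0]) picture_frame();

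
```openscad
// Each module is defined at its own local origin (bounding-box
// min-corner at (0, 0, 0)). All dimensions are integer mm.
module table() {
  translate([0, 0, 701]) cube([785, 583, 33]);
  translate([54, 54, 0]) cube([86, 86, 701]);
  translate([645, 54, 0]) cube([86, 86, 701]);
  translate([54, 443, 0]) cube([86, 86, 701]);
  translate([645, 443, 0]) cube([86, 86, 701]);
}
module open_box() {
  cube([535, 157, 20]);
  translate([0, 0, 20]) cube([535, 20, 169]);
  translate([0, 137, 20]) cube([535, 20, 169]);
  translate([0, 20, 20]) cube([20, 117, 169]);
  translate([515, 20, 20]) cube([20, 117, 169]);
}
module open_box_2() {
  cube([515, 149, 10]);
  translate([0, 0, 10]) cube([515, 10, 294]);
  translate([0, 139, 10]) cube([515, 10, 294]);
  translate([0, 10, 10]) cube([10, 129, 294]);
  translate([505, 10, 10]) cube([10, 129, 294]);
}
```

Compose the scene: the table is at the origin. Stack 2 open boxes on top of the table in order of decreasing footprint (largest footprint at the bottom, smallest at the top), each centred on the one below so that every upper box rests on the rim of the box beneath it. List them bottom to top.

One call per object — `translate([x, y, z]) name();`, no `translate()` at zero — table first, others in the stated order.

table();
translate([125, 213, 734]) open_box();
translate([135, 217, 923]) open_box_2();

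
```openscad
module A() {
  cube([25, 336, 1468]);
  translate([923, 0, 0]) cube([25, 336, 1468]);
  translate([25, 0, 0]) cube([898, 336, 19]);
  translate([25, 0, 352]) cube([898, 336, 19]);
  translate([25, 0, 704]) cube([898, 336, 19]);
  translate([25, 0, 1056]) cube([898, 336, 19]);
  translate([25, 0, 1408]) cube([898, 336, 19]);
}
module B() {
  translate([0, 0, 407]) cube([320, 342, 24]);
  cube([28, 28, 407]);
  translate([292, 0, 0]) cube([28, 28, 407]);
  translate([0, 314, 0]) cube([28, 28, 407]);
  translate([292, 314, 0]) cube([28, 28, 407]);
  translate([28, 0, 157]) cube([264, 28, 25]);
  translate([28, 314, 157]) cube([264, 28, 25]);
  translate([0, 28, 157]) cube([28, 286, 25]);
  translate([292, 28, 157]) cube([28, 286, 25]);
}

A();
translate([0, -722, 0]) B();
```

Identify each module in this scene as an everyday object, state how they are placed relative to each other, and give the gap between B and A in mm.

The stool's nearest face is 380 mm from the bookshelf's −y face.

A is a bookshelf. B is a stool. The stool is on the floor beside the bookshelf on its −y side. The gap between the stool and the bookshelf is 380 mm.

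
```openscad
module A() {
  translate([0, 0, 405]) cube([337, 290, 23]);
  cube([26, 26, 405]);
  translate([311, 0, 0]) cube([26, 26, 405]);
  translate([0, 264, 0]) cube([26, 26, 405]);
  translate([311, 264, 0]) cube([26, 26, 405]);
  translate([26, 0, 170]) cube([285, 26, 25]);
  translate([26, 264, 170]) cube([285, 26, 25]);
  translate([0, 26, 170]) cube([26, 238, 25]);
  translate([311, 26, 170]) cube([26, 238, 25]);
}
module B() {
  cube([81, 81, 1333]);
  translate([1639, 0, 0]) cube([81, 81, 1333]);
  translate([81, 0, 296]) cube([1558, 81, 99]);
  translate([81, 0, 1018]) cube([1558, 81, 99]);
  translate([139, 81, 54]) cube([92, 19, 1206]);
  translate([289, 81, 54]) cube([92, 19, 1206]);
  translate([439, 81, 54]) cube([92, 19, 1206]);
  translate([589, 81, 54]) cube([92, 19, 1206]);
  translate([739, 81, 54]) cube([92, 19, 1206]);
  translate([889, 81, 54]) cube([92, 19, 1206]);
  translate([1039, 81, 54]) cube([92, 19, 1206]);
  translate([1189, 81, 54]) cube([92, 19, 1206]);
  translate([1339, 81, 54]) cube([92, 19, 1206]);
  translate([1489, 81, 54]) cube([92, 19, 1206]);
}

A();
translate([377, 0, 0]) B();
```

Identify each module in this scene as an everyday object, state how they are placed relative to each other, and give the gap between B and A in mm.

The fence section's nearest face is 40 mm from the stool's +x face.

A is a stool. B is a fence section. The fence section is on the floor beside the stool on its +x side. The gap between the fence section and the stool is 40 mm.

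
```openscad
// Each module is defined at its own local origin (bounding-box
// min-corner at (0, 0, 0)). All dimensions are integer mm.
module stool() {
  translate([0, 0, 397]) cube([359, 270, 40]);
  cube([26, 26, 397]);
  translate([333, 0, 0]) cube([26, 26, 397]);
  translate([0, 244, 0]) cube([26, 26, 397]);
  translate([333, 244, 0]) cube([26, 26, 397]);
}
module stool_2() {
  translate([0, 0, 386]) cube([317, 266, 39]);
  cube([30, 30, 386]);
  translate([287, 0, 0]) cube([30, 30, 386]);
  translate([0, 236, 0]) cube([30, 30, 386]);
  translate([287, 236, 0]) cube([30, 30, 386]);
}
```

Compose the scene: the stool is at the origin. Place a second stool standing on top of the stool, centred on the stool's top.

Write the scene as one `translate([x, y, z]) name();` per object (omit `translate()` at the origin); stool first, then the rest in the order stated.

stool();
translate([21, 2, 437]) stool_2();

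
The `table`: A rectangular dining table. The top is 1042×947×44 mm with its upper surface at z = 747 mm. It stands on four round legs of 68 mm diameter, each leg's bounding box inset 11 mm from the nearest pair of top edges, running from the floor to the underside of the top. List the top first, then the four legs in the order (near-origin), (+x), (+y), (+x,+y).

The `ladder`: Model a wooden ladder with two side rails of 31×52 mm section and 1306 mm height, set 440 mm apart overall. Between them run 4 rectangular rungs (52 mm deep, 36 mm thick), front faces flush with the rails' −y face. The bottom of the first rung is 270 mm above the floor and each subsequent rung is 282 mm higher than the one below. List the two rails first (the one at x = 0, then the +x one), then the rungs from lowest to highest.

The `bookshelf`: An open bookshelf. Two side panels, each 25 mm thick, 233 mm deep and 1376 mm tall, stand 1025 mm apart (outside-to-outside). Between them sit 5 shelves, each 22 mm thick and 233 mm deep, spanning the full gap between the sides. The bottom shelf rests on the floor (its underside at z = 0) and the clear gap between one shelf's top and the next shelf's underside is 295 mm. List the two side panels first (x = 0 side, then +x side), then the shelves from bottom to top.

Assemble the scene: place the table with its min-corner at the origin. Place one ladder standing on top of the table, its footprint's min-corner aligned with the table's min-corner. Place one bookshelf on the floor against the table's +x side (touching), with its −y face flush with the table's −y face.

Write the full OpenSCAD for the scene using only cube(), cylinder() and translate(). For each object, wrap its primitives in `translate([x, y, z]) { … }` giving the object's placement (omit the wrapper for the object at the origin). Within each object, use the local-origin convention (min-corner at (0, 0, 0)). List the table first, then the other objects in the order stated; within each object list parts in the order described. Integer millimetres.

translate([0, 0, 703]) cube([1042, 947, 44]);
translate([45, 45, 0]) cylinder(h = 703, r = 34);
translate([997, 45, 0]) cylinder(h = 703, r = 34);
translate([45, 902, 0]) cylinder(h = 703, r = 34);
translate([997, 902, 0]) cylinder(h = 703, r = 34);
translate([0, 0, 747]) {
  cube([31, 52, 1306]);
  translate([409, 0, 0]) cube([31, 52, 1306]);
  translate([31, 0, 270]) cube([378, 52, 36]);
  translate([31, 0, 552]) cube([378, 52, 36]);
  translate([31, 0, 834]) cube([378, 52, 36]);
  translate([31, 0, 1116]) cube([378, 52, 36]);
}
translate([1042, 0, 0]) {
  cube([25, 233, 1376]);
  translate([1000, 0, 0]) cube([25, 233, 1376]);
  translate([25, 0, 0]) cube([975, 233, 22]);
  translate([25, 0, 317]) cube([975, 233, 22]);
  translate([25, 0, 634]) cube([975, 233, 22]);
  translate([25, 0, 951]) cube([975, 233, 22]);
  translate([25, 0, 1268]) cube([975, 233, 22]);
}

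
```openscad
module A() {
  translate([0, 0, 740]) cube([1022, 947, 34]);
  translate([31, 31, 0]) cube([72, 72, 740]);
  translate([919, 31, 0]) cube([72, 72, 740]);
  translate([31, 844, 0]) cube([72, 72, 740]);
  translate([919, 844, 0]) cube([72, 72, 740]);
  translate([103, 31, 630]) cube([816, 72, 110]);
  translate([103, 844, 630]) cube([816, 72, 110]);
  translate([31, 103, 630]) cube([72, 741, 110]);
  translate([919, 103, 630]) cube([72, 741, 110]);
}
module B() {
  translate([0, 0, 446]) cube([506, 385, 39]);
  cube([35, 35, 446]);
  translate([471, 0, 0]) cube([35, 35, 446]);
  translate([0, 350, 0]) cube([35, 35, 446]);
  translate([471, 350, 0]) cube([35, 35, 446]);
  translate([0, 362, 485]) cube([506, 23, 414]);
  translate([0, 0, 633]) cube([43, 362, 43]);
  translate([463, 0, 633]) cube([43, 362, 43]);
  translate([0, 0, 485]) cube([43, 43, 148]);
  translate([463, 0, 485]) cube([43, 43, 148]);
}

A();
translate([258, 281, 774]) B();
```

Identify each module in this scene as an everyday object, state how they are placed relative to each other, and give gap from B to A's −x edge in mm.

The chair's min-x is at 258; the table's min-x is 0; gap = 258 mm.

A is a table. B is a chair. The chair is on top of the table, centred. The gap from the chair to the table's −x edge is 258 mm.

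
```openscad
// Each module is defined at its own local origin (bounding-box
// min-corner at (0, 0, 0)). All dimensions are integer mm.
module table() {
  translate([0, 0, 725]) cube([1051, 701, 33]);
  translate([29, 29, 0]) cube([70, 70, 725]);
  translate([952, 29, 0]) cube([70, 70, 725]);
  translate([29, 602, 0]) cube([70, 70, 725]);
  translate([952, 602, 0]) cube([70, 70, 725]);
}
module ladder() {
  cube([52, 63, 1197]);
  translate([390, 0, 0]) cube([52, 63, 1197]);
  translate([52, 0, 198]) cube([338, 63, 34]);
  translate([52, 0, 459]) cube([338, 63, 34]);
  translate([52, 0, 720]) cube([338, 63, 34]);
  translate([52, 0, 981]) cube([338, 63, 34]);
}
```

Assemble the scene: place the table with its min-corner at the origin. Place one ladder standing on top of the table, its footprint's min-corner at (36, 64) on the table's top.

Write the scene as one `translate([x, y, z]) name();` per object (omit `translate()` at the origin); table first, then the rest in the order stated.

table();
translate([36, 64, 758]) ladder();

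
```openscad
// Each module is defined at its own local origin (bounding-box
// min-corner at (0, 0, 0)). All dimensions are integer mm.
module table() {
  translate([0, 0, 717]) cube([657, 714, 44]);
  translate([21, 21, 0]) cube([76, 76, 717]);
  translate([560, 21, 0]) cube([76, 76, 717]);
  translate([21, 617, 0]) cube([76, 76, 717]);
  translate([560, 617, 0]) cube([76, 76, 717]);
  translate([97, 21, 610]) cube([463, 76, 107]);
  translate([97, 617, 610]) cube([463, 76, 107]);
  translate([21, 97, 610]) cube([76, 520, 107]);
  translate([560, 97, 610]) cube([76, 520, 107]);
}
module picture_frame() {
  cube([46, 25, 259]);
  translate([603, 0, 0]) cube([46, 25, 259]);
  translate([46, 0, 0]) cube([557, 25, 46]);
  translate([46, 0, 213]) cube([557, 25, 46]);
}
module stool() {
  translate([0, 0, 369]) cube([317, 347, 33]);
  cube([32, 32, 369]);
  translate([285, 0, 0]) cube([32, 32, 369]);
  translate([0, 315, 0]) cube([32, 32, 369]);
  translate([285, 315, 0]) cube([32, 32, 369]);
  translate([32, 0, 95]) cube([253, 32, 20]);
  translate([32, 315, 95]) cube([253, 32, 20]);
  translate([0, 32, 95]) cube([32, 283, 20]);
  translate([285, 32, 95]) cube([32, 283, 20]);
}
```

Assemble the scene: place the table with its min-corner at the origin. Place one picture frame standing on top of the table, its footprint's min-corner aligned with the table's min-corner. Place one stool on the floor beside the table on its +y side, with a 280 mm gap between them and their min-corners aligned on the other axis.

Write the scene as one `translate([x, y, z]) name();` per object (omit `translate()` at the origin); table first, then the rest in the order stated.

table();
translate([0, 0, 761]) picture_frame();
translate([0, 994, 0]) stool();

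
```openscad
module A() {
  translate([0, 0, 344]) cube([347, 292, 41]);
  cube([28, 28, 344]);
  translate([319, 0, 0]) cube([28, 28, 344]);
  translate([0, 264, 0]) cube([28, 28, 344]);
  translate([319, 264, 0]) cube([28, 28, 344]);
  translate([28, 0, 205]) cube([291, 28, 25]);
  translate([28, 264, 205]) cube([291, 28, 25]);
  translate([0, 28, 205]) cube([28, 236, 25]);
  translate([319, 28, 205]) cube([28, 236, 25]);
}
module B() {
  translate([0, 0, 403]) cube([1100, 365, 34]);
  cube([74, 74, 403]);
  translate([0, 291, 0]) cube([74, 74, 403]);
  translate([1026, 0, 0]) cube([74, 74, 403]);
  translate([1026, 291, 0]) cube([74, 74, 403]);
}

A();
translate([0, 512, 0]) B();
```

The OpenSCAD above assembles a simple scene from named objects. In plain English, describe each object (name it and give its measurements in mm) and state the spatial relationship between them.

A is a four-legged stool. The seat is a 347×292×41 mm slab whose top surface is at z = 385 mm; four square legs, each 28×28 mm in cross-section, run from the floor (z = 0) to the underside of the seat, each flush with a corner of the seat. Four stretchers, 28 mm wide and 25 mm tall, connect adjacent legs with their undersides at z = 205 mm, each running between the inner faces of the legs it joins and aligned with the legs' outer faces on the other axis.

B is a long wooden bench with a 1100 mm (x) × 365 mm (y) seat, 34 mm thick, its top surface 437 mm above the floor. Four 74 mm square legs at the seat corners, flush with the edges, run from z = 0 to the seat underside.

The bench is on the floor beside the stool on its +y side.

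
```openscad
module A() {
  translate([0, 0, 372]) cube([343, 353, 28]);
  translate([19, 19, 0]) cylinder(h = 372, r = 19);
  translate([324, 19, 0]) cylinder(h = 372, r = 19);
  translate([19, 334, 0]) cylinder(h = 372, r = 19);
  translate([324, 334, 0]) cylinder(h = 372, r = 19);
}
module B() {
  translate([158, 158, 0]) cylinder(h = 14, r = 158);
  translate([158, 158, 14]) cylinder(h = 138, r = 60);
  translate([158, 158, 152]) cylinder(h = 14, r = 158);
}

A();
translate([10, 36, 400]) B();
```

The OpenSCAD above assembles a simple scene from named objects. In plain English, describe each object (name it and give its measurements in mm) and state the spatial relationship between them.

A is a simple wooden stool: a rectangular seat 343 mm (x) by 353 mm (y), 28 mm thick, top face at z = 400 mm, on four round legs, each 38 mm in diameter. The legs rest on z = 0, each leg's axis is inset half a diameter from the nearest pair of seat edges (so the leg's bounding box is flush with the corner).

B is a spool: two coaxial disc flanges of radius 158 mm and thickness 14 mm, joined by a core cylinder of radius 60 mm and height 138 mm. The lower flange rests on z = 0 and the three cylinders share a vertical axis.

The spool is on top of the stool.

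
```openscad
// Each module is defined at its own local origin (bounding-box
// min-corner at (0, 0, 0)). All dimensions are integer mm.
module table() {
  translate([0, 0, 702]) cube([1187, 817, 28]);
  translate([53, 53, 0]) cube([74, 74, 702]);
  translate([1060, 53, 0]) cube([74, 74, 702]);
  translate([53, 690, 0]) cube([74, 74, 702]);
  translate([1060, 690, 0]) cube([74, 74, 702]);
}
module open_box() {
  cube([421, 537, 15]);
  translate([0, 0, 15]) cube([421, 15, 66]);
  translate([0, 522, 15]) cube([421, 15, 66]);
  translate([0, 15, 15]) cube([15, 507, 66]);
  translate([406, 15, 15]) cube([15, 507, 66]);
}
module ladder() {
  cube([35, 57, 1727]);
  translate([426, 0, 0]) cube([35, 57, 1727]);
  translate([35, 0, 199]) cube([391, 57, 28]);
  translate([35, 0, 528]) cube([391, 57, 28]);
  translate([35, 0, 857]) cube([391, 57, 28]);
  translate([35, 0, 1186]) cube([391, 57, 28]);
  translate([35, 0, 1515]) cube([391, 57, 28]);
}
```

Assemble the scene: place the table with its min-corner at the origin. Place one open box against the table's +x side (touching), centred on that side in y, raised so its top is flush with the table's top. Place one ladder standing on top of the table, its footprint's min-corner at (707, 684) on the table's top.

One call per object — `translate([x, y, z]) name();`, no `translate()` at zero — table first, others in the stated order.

table();
translate([1187, 140, 649]) open_box();
translate([707, 684, 730]) ladder();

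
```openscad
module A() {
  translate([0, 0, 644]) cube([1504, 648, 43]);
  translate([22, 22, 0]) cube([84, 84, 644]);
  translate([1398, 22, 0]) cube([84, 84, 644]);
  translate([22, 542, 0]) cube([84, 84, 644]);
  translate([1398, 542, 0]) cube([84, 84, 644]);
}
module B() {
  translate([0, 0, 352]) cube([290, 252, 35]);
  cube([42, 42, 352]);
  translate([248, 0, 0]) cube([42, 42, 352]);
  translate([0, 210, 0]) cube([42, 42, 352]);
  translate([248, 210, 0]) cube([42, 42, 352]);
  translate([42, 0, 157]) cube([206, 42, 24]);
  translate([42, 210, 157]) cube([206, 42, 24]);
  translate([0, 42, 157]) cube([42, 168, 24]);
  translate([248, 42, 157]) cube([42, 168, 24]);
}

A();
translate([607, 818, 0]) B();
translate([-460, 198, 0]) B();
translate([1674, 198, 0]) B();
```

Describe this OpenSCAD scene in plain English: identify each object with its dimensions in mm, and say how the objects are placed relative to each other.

A is a table with a 1504×648 mm rectangular top, 43 mm thick, top surface at z = 687 mm, supported by four 84×84 mm square legs, each inset 22 mm from the nearest pair of top edges, running from the floor.

B is a four-legged stool. The seat is a 290×252×35 mm slab whose top surface is at z = 387 mm; four square legs, each 42×42 mm in cross-section, run from the floor (z = 0) to the underside of the seat, each flush with a corner of the seat. Four stretchers, 42 mm wide and 24 mm tall, connect adjacent legs with their undersides at z = 157 mm, each running between the inner faces of the legs it joins and aligned with the legs' outer faces on the other axis.

Three stools sit around the table at the +y, −x, +x sides.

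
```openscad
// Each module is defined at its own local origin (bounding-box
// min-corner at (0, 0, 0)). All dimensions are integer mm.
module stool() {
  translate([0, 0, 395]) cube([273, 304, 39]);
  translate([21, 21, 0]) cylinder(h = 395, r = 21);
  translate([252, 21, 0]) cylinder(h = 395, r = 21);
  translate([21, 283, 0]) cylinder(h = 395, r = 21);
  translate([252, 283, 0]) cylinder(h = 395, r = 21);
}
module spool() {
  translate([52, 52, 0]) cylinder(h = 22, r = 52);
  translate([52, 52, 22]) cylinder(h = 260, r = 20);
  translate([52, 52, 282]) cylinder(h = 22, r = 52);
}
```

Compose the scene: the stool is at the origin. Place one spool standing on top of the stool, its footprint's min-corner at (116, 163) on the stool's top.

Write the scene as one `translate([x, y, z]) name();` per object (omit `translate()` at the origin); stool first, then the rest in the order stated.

stool();
translate([116, 163, 434]) spool();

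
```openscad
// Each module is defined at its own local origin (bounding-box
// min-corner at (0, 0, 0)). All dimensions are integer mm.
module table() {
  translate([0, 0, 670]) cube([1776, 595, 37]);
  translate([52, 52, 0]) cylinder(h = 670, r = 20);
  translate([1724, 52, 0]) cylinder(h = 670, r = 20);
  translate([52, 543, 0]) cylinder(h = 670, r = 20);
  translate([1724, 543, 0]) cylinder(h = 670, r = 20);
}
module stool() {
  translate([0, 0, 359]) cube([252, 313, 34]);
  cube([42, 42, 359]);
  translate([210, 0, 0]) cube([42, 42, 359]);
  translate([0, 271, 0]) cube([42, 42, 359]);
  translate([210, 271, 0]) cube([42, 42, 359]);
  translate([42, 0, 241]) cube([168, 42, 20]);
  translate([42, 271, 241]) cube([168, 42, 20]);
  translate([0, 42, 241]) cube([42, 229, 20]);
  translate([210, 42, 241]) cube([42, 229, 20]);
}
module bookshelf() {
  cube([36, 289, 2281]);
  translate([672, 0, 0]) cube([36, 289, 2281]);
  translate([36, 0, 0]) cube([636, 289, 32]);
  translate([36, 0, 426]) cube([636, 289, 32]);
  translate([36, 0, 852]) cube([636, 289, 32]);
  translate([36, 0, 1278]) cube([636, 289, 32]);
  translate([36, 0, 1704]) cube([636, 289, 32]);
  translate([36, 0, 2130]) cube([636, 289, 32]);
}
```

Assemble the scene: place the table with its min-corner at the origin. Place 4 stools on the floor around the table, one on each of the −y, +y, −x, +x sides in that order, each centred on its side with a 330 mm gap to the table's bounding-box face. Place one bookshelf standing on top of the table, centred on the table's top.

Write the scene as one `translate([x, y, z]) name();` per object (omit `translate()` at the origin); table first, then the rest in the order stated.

table();
translate([762, -643, 0]) stool();
translate([762, 925, 0]) stool();
translate([-582, 141, 0]) stool();
translate([2106, 141, 0]) stool();
translate([534, 153, 707]) bookshelf();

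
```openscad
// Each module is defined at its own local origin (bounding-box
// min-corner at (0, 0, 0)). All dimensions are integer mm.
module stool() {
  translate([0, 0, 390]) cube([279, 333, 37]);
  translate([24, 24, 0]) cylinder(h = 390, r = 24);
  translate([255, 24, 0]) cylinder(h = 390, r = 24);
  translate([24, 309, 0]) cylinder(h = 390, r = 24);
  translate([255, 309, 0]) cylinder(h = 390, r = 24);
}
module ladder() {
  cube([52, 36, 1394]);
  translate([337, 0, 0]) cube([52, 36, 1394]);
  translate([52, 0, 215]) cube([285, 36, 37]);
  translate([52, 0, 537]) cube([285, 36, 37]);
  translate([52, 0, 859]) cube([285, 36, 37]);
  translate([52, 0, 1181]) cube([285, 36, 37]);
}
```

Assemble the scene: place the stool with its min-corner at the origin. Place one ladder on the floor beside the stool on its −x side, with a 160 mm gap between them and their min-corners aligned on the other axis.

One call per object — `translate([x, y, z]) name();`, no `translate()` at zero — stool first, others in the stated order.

stool();
translate([-549, 0, 0]) ladder();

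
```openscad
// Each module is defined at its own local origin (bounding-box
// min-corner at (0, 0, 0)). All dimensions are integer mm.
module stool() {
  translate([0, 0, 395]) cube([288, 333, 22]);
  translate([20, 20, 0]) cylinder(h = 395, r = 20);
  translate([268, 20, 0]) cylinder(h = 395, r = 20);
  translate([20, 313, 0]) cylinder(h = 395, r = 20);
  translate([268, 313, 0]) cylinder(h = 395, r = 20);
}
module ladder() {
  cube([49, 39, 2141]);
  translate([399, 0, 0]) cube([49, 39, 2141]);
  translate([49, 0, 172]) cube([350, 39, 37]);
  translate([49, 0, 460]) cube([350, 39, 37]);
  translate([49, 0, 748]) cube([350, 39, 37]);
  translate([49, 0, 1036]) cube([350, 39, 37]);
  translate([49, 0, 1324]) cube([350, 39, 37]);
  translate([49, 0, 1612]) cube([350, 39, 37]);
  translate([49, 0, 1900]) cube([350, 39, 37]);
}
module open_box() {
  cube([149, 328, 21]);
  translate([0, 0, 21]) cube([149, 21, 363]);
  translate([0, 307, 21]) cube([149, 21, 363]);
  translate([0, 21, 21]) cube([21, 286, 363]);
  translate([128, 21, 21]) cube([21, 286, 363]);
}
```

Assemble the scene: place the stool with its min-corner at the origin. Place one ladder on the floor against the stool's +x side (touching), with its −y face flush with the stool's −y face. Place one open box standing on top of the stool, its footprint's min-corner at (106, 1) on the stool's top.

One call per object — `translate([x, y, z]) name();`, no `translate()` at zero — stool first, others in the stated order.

stool();
translate([288, 0, 0]) ladder();
translate([106, 1, 417]) open_box();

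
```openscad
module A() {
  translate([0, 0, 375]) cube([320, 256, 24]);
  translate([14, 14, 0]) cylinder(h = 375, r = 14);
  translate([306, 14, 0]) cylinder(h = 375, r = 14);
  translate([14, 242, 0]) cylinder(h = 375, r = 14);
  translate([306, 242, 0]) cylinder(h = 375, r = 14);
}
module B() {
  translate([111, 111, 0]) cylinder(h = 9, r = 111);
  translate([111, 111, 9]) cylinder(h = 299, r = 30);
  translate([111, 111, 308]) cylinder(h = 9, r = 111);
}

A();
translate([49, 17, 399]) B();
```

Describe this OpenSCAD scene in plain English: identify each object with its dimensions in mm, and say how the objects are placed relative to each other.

A is a four-legged stool. The seat is a 320×256×24 mm slab whose top surface is at z = 399 mm; four round legs, each 28 mm in diameter, run from the floor (z = 0) to the underside of the seat, each leg's axis is inset half a diameter from the nearest pair of seat edges (so the leg's bounding box is flush with the corner).

B is a spool: two coaxial disc flanges of radius 111 mm and thickness 9 mm, joined by a core cylinder of radius 30 mm and height 299 mm. The lower flange rests on z = 0 and the three cylinders share a vertical axis.

The spool is on top of the stool, centred.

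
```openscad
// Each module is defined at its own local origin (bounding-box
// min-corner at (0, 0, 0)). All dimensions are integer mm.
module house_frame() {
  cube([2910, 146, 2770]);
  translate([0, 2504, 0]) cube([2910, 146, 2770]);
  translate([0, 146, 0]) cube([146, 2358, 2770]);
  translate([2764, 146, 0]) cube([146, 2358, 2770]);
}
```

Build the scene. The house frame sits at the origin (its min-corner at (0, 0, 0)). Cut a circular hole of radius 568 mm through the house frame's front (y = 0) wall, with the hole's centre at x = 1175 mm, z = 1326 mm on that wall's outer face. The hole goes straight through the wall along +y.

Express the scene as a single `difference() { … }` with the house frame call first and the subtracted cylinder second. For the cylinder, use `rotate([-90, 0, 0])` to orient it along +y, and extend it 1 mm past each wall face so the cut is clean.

difference() {
  house_frame();
  translate([1175, -1, 1326]) rotate([-90, 0, 0]) cylinder(h = 148, r = 568);
}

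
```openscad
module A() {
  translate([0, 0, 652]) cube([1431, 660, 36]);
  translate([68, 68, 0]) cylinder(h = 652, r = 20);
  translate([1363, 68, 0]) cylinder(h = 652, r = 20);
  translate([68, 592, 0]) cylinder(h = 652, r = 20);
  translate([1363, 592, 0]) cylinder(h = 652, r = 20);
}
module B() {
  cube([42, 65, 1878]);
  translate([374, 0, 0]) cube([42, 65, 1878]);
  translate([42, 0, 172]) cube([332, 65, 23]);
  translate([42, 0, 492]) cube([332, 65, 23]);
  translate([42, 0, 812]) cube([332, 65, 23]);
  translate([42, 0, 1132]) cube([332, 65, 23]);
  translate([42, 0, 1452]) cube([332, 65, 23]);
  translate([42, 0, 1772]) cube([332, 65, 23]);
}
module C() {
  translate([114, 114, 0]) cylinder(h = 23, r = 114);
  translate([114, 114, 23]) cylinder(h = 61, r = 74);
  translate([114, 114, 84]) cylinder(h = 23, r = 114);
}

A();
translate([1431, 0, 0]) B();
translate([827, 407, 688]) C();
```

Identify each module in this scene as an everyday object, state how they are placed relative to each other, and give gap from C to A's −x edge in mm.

A is a table. B is a ladder. C is a spool. The ladder is against the table's +x side, with their −y faces flush. The spool is on top of the table. The gap from the spool to the table's −x edge is 827 mm.

The spool's min-x is at 827; the table's min-x is 0; gap = 827 mm.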